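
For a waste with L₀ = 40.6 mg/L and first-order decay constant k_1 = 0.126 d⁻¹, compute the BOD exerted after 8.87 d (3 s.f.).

y_t = L₀(1 − e^(−k_1 t)) = 40.6 × (1 − e^(−0.126×8.87))
= 40.6 × (1 − 0.3271) = 40.6 × 0.6729 = 27.32 mg/L.

y ≈ 27.3 mg/L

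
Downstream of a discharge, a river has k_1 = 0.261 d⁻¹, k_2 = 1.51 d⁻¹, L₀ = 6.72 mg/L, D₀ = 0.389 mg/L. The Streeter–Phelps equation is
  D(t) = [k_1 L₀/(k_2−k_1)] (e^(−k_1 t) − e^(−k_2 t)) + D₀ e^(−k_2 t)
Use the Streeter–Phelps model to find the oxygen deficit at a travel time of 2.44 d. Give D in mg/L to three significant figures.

D ≈ 0.717 mg/L

k_1 L₀/(k_2−k_1) = 0.261×6.72/(1.51−0.261) = 1.754/1.249 = 1.404 mg/L.
e^(−k_1 t) = e^(−0.261×2.440) = 0.5290; e^(−k_2 t) = e^(−1.51×2.440) = 0.02511.
D = 1.404 × (0.5290 − 0.02511) + 0.389 × 0.02511 = 0.7075 + 0.009769 = 0.7173 mg/L.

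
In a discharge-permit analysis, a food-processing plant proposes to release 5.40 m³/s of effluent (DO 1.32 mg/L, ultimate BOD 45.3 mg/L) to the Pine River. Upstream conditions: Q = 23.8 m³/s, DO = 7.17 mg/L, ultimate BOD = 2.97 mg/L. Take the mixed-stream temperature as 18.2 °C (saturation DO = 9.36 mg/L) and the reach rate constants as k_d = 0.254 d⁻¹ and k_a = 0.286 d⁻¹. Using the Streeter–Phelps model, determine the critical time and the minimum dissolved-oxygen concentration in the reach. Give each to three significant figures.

Mixed DO = (23.8×7.17 + 5.40×1.32)/(23.8+5.40) = 177.8/29.20 = 6.088 mg/L.
Mixed L₀ = (23.8×2.97 + 5.40×45.3)/(29.20) = 315.3/29.20 = 10.80 mg/L.
Initial deficit D₀ = C_s − DO₀ = 9.36 − 6.088 = 3.272 mg/L.
t_c = (1/0.03200) ln[(0.286/0.254)(1 − 3.272×0.03200/(0.254×10.80))] = 31.25 × ln(1.083) = 2.492 d.
D_c = (0.254/0.286) × 10.80 × e^(−0.254×2.492) = 0.8881 × 10.80 × 0.5310 = 5.093 mg/L.
Minimum DO = 9.36 − 5.093 = 4.267 mg/L.

t_c ≈ 2.49 d; minimum DO ≈ 4.27 mg/L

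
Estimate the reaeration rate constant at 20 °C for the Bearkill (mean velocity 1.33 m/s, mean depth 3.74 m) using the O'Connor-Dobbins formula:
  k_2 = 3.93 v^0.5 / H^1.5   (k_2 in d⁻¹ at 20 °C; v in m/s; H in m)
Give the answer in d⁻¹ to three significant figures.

k_2 = 3.93 × 1.33^0.5 / 3.74^1.5 = 3.93 × 1.153 / 7.233 = 0.6266 d⁻¹.

k_2 ≈ 0.627 d⁻¹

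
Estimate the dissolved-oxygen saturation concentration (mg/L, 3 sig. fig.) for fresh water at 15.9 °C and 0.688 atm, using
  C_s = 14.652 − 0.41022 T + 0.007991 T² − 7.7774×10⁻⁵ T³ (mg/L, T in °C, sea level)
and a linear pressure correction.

C_s ≈ 6.77 mg/L

At sea level: C_s = 14.652 − 0.41022×15.9 + 0.007991×15.9² − 7.7774×10⁻⁵×15.9³ = 9.837 mg/L.
Pressure correction: C_s' = 9.837 × 0.688 = 6.768 mg/L.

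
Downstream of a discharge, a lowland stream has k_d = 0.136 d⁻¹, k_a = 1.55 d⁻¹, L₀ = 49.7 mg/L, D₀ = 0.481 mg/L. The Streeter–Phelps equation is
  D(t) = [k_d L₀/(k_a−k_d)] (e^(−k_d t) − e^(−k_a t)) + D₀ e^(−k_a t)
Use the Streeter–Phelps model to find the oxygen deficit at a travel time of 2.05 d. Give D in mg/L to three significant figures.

k_d L₀/(k_a−k_d) = 0.136×49.7/(1.55−0.136) = 6.759/1.414 = 4.780 mg/L.
e^(−k_d t) = e^(−0.136×2.050) = 0.7567; e^(−k_a t) = e^(−1.55×2.050) = 0.04169.
D = 4.780 × (0.7567 − 0.04169) + 0.481 × 0.04169 = 3.418 + 0.02005 = 3.438 mg/L.

D ≈ 3.44 mg/L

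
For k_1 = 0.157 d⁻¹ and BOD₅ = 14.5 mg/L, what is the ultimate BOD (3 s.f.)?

L₀ ≈ 26.7 mg/L

BOD₅ = L₀(1 − e^(−5k_1)) ⇒ L₀ = BOD₅ / (1 − e^(−5×0.157))
= 14.5 / (1 − 0.4561) = 14.5 / 0.5439 = 26.66 mg/L.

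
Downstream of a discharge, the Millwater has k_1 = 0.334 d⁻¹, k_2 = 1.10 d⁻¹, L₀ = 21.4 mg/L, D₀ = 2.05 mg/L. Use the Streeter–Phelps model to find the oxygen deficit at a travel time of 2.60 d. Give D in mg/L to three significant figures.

k_1 L₀/(k_2−k_1) = 0.334×21.4/(1.10−0.334) = 7.148/0.7660 = 9.331 mg/L.
e^(−k_1 t) = e^(−0.334×2.600) = 0.4196; e^(−k_2 t) = e^(−1.10×2.600) = 0.05727.
D = 9.331 × (0.4196 − 0.05727) + 2.05 × 0.05727 = 3.381 + 0.1174 = 3.499 mg/L.

D ≈ 3.50 mg/L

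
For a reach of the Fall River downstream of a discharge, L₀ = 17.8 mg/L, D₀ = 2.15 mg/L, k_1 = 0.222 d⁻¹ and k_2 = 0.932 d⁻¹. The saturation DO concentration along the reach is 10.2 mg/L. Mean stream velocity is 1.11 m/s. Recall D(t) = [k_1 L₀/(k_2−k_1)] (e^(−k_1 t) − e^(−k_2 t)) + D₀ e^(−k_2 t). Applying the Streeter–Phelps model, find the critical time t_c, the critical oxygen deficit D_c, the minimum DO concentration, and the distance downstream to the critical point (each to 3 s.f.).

t_c ≈ 1.33 d; D_c ≈ 3.15 mg/L; min DO ≈ 7.05 mg/L; x_c ≈ 128 km

t_c = [1/(k_2−k_1)] ln[(k_2/k_1)(1 − D₀(k_2−k_1)/(k_1 L₀))]
= [1/(0.932−0.222)] ln[(0.932/0.222)(1 − 2.15×0.7100/(0.222×17.8))]
= (1/0.7100) ln[4.198 × 0.6137] = 1.408 × ln(2.576) = 1.408 × 0.9464 = 1.333 d.
L(t_c) = L₀ e^(−k_1 t_c) = 17.8 × 0.7438 = 13.24 mg/L, and at the critical point k_2 D_c = k_1 L, so D_c = (0.222/0.932) × 13.24 = 3.154 mg/L.
Minimum DO = C_s − D_c = 10.2 − 3.154 = 7.046 mg/L.
x_c = v t_c = 1.11 m/s × 1.333 d × 86400 s/d = 127800 m ≈ 128 km.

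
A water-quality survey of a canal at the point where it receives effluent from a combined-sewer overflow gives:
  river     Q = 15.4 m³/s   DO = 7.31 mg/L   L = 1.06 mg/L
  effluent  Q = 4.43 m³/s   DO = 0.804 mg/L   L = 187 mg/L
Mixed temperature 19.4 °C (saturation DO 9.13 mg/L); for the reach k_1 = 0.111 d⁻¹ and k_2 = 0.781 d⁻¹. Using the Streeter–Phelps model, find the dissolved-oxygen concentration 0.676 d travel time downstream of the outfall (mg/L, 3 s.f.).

DO ≈ 4.81 mg/L

Mixed DO = (15.4×7.31 + 4.43×0.804)/(15.4+4.43) = 116.1/19.83 = 5.857 mg/L.
Mixed L₀ = (15.4×1.06 + 4.43×187)/(19.83) = 844.7/19.83 = 42.60 mg/L.
Initial deficit D₀ = C_s − DO₀ = 9.13 − 5.857 = 3.273 mg/L.
D(0.676) = [0.111×42.60/(0.781−0.111)](e^(−0.111×0.676) − e^(−0.781×0.676)) + 3.273 e^(−0.781×0.676)
= 7.057 × (0.9277 − 0.5898) + 3.273 × 0.5898 = 4.315 mg/L.
DO = 9.13 − 4.315 = 4.815 mg/L.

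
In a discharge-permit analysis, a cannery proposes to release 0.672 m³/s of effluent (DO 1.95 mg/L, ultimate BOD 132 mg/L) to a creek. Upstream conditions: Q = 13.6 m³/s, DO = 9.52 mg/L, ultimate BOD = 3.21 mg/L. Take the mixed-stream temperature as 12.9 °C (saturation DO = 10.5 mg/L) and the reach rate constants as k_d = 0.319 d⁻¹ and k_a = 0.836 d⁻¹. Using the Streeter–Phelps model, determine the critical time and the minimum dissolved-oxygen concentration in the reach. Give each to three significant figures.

t_c ≈ 1.35 d; minimum DO ≈ 8.20 mg/L

Mixed DO = (13.6×9.52 + 0.672×1.95)/(13.6+0.672) = 130.8/14.27 = 9.164 mg/L.
Mixed L₀ = (13.6×3.21 + 0.672×132)/(14.27) = 132.4/14.27 = 9.274 mg/L.
Initial deficit D₀ = C_s − DO₀ = 10.5 − 9.164 = 1.336 mg/L.
t_c = (1/0.5170) ln[(0.836/0.319)(1 − 1.336×0.5170/(0.319×9.274))] = 1.934 × ln(2.009) = 1.349 d.
D_c = (0.319/0.836) × 9.274 × e^(−0.319×1.349) = 0.3816 × 9.274 × 0.6503 = 2.301 mg/L.
Minimum DO = 10.5 − 2.301 = 8.199 mg/L.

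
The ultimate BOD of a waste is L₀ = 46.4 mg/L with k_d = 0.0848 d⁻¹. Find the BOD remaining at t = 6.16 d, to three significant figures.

L ≈ 27.5 mg/L

L_t = L₀ e^(−k_d t) = 46.4 × e^(−0.0848×6.16) = 46.4 × 0.5931 = 27.52 mg/L.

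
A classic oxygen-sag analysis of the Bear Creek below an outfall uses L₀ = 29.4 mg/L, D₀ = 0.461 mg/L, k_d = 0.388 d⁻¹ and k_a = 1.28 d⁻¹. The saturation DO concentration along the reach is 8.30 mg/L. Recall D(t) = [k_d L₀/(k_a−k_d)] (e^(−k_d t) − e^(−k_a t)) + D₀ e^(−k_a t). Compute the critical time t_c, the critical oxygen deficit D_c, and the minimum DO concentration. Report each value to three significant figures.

t_c ≈ 1.30 d; D_c ≈ 5.39 mg/L; min DO ≈ 2.91 mg/L

With k_a/k_d = 3.299 and 1 − D₀(k_a−k_d)/(k_d L₀) = 0.9640,
t_c = ln(3.299 × 0.9640) / (1.28 − 0.388) = ln(3.180) / 0.8920 = 1.157/0.8920 = 1.297 d.
L(t_c) = L₀ e^(−k_d t_c) = 29.4 × 0.6046 = 17.77 mg/L, and at the critical point k_a D_c = k_d L, so D_c = (0.388/1.28) × 17.77 = 5.388 mg/L.
Minimum DO = C_s − D_c = 8.30 − 5.388 = 2.912 mg/L.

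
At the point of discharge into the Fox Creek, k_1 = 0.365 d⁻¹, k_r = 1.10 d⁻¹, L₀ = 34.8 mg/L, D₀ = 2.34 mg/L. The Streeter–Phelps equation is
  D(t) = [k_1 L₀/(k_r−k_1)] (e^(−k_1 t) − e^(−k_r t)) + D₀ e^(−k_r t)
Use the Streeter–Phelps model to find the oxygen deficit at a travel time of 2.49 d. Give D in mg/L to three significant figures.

D ≈ 6.00 mg/L

k_1 L₀/(k_r−k_1) = 0.365×34.8/(1.10−0.365) = 12.70/0.7350 = 17.28 mg/L.
e^(−k_1 t) = e^(−0.365×2.490) = 0.4030; e^(−k_r t) = e^(−1.10×2.490) = 0.06463.
D = 17.28 × (0.4030 − 0.06463) + 2.34 × 0.06463 = 5.847 + 0.1512 = 5.999 mg/L.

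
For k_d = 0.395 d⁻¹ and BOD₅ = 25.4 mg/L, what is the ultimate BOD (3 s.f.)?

BOD₅ = L₀(1 − e^(−5k_d)) ⇒ L₀ = BOD₅ / (1 − e^(−5×0.395))
= 25.4 / (1 − 0.1388) = 25.4 / 0.8612 = 29.49 mg/L.

L₀ ≈ 29.5 mg/L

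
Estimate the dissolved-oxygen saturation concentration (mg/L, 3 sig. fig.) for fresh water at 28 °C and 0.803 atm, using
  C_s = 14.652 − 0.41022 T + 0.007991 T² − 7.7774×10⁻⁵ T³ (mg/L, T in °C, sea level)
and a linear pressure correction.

C_s ≈ 6.20 mg/L

At sea level: C_s = 14.652 − 0.41022×28 + 0.007991×28² − 7.7774×10⁻⁵×28³ = 7.723 mg/L.
Pressure correction: C_s' = 7.723 × 0.803 = 6.202 mg/L.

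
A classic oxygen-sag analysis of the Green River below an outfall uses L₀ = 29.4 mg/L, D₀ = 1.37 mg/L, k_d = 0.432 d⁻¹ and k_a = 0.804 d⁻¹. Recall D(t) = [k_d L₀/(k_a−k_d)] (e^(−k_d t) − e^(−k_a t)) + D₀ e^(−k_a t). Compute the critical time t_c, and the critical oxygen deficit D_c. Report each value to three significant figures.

With k_a/k_d = 1.861 and 1 − D₀(k_a−k_d)/(k_d L₀) = 0.9599,
t_c = ln(1.861 × 0.9599) / (0.804 − 0.432) = ln(1.786) / 0.3720 = 0.5802/0.3720 = 1.560 d.
L(t_c) = L₀ e^(−k_d t_c) = 29.4 × 0.5098 = 14.99 mg/L, and at the critical point k_a D_c = k_d L, so D_c = (0.432/0.804) × 14.99 = 8.053 mg/L.

t_c ≈ 1.56 d; D_c ≈ 8.05 mg/L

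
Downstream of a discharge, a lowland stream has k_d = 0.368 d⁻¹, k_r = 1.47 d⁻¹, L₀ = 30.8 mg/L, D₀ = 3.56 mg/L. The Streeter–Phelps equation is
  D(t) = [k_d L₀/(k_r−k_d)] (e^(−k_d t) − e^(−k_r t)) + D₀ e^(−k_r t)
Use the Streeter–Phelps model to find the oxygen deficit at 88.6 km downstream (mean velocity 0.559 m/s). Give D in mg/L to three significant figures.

Travel time t = x/v = 88.6 km / (0.559 m/s) = 88600 m / 0.559 m/s = 158500 s = 1.834 d.
k_d L₀/(k_r−k_d) = 0.368×30.8/(1.47−0.368) = 11.33/1.102 = 10.29 mg/L.
e^(−k_d t) = e^(−0.368×1.834) = 0.5091; e^(−k_r t) = e^(−1.47×1.834) = 0.06743.
D = 10.29 × (0.5091 − 0.06743) + 3.56 × 0.06743 = 4.543 + 0.2401 = 4.783 mg/L.

D ≈ 4.78 mg/L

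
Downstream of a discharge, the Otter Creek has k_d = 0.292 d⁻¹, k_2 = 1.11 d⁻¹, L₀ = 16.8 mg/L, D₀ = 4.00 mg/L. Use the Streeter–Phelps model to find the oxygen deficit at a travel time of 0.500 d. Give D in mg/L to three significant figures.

D ≈ 4.04 mg/L

k_d L₀/(k_2−k_d) = 0.292×16.8/(1.11−0.292) = 4.906/0.8180 = 5.997 mg/L.
e^(−k_d t) = e^(−0.292×0.5000) = 0.8642; e^(−k_2 t) = e^(−1.11×0.5000) = 0.5741.
D = 5.997 × (0.8642 − 0.5741) + 4.00 × 0.5741 = 1.740 + 2.296 = 4.036 mg/L.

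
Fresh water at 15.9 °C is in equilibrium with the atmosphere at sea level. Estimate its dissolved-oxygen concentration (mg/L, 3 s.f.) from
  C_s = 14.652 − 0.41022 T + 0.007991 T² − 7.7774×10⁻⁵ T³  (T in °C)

C_s ≈ 9.84 mg/L

C_s = 14.652 − 0.41022×15.9 + 0.007991×15.9² − 7.7774×10⁻⁵×15.9³ = 9.837 mg/L.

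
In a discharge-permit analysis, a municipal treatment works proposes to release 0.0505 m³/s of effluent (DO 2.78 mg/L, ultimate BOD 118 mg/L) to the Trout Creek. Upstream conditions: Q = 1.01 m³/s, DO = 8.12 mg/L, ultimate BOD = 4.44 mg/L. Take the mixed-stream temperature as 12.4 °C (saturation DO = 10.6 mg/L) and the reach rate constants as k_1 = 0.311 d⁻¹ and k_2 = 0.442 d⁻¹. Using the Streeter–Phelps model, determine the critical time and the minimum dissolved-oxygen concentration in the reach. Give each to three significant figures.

t_c ≈ 1.73 d; minimum DO ≈ 6.56 mg/L

Mixed DO = (1.01×8.12 + 0.0505×2.78)/(1.01+0.0505) = 8.342/1.060 = 7.866 mg/L.
Mixed L₀ = (1.01×4.44 + 0.0505×118)/(1.060) = 10.44/1.060 = 9.848 mg/L.
Initial deficit D₀ = C_s − DO₀ = 10.6 − 7.866 = 2.734 mg/L.
t_c = (1/0.1310) ln[(0.442/0.311)(1 − 2.734×0.1310/(0.311×9.848))] = 7.634 × ln(1.255) = 1.734 d.
D_c = (0.311/0.442) × 9.848 × e^(−0.311×1.734) = 0.7036 × 9.848 × 0.5832 = 4.041 mg/L.
Minimum DO = 10.6 − 4.041 = 6.559 mg/L.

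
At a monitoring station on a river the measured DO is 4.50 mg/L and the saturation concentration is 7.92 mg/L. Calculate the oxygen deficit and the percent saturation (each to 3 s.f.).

D ≈ 3.42 mg/L; 56.8 % saturation

D = C_s − C = 7.92 − 4.50 = 3.42 mg/L.
% saturation = 4.50/7.92 × 100 = 56.8 %.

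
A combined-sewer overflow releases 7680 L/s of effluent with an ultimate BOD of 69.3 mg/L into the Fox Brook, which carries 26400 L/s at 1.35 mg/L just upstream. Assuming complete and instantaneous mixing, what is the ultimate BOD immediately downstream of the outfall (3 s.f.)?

Flow-weighted mixing: C = (Q_r C_r + Q_w C_w)/(Q_r + Q_w)
= (26400×1.35 + 7680×69.3)/(26400 + 7680) = 567900/34080 = 16.66 mg/L.

16.7 mg/L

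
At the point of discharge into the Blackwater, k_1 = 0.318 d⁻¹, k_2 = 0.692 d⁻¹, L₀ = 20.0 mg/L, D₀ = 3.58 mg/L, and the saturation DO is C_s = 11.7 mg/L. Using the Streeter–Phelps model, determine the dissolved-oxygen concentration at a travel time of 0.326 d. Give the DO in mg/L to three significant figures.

k_1 L₀/(k_2−k_1) = 0.318×20.0/(0.692−0.318) = 6.360/0.3740 = 17.01 mg/L.
e^(−k_1 t) = e^(−0.318×0.3260) = 0.9015; e^(−k_2 t) = e^(−0.692×0.3260) = 0.7980.
D = 17.01 × (0.9015 − 0.7980) + 3.58 × 0.7980 = 1.760 + 2.857 = 4.617 mg/L.
DO = C_s − D = 11.7 − 4.617 = 7.083 mg/L.

DO ≈ 7.08 mg/L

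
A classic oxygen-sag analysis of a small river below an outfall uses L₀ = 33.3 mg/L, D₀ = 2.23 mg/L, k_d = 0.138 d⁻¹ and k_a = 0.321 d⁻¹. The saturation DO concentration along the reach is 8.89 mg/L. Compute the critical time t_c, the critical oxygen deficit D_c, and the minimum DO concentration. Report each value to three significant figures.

t_c = [1/(k_a−k_d)] ln[(k_a/k_d)(1 − D₀(k_a−k_d)/(k_d L₀))]
= [1/(0.321−0.138)] ln[(0.321/0.138)(1 − 2.23×0.1830/(0.138×33.3))]
= (1/0.1830) ln[2.326 × 0.9112] = 5.464 × ln(2.120) = 5.464 × 0.7512 = 4.105 d.
L(t_c) = L₀ e^(−k_d t_c) = 33.3 × 0.5675 = 18.90 mg/L, and at the critical point k_a D_c = k_d L, so D_c = (0.138/0.321) × 18.90 = 8.125 mg/L.
Minimum DO = C_s − D_c = 8.89 − 8.125 = 0.7654 mg/L.

t_c ≈ 4.10 d; D_c ≈ 8.12 mg/L; min DO ≈ 0.765 mg/L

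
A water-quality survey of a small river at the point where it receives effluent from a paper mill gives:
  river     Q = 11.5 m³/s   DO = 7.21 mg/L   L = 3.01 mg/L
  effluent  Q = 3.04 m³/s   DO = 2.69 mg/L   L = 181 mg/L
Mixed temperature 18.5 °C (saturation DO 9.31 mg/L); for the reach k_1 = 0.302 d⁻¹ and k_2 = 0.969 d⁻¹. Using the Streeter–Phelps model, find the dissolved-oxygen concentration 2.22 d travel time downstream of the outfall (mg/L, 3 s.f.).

Mixed DO = (11.5×7.21 + 3.04×2.69)/(11.5+3.04) = 91.09/14.54 = 6.265 mg/L.
Mixed L₀ = (11.5×3.01 + 3.04×181)/(14.54) = 584.9/14.54 = 40.22 mg/L.
Initial deficit D₀ = C_s − DO₀ = 9.31 − 6.265 = 3.045 mg/L.
D(2.22) = [0.302×40.22/(0.969−0.302)](e^(−0.302×2.22) − e^(−0.969×2.22)) + 3.045 e^(−0.969×2.22)
= 18.21 × (0.5115 − 0.1163) + 3.045 × 0.1163 = 7.551 mg/L.
DO = 9.31 − 7.551 = 1.759 mg/L.

DO ≈ 1.76 mg/L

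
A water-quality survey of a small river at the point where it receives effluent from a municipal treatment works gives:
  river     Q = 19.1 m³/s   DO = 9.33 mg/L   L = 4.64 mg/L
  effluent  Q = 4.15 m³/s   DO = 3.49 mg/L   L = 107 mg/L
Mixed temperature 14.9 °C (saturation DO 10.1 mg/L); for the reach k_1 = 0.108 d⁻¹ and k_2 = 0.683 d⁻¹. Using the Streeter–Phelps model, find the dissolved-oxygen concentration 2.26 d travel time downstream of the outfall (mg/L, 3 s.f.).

DO ≈ 7.26 mg/L

Mixed DO = (19.1×9.33 + 4.15×3.49)/(19.1+4.15) = 192.7/23.25 = 8.288 mg/L.
Mixed L₀ = (19.1×4.64 + 4.15×107)/(23.25) = 532.7/23.25 = 22.91 mg/L.
Initial deficit D₀ = C_s − DO₀ = 10.1 − 8.288 = 1.812 mg/L.
D(2.26) = [0.108×22.91/(0.683−0.108)](e^(−0.108×2.26) − e^(−0.683×2.26)) + 1.812 e^(−0.683×2.26)
= 4.303 × (0.7834 − 0.2136) + 1.812 × 0.2136 = 2.839 mg/L.
DO = 10.1 − 2.839 = 7.261 mg/L.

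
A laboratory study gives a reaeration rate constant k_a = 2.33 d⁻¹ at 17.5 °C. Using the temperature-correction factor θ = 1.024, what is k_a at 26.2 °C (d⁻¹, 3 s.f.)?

k_a ≈ 2.86 d⁻¹

k_a(T₂) = k_a(T₁) · θ^(T₂−T₁) = 2.33 × 1.024^(26.2−17.5)
= 2.33 × 1.024^8.70 = 2.33 × 1.229 = 2.864 d⁻¹.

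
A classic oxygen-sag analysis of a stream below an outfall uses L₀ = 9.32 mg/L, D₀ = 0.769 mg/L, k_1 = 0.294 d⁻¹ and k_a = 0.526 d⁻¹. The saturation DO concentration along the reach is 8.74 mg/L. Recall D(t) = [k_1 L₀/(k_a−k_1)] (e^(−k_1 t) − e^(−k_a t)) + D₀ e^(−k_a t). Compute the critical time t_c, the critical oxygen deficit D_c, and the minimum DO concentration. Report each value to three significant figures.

t_c ≈ 2.22 d; D_c ≈ 2.71 mg/L; min DO ≈ 6.03 mg/L

t_c = [1/(k_a−k_1)] ln[(k_a/k_1)(1 − D₀(k_a−k_1)/(k_1 L₀))]
= [1/(0.526−0.294)] ln[(0.526/0.294)(1 − 0.769×0.2320/(0.294×9.32))]
= (1/0.2320) ln[1.789 × 0.9349] = 4.310 × ln(1.673) = 4.310 × 0.5144 = 2.217 d.
L(t_c) = L₀ e^(−k_1 t_c) = 9.32 × 0.5211 = 4.856 mg/L, and at the critical point k_a D_c = k_1 L, so D_c = (0.294/0.526) × 4.856 = 2.714 mg/L.
Minimum DO = C_s − D_c = 8.74 − 2.714 = 6.026 mg/L.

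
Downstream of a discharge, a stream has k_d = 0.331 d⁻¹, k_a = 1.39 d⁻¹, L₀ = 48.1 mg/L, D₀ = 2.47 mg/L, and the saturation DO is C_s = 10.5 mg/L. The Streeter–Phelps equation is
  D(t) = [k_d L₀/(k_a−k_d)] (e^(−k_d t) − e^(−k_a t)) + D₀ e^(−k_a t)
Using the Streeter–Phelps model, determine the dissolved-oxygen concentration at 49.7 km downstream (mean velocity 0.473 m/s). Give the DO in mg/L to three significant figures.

Travel time t = x/v = 49.7 km / (0.473 m/s) = 49700 m / 0.473 m/s = 105100 s = 1.216 d.
k_d L₀/(k_a−k_d) = 0.331×48.1/(1.39−0.331) = 15.92/1.059 = 15.03 mg/L.
e^(−k_d t) = e^(−0.331×1.216) = 0.6686; e^(−k_a t) = e^(−1.39×1.216) = 0.1844.
D = 15.03 × (0.6686 − 0.1844) + 2.47 × 0.1844 = 7.279 + 0.4556 = 7.735 mg/L.
DO = C_s − D = 10.5 − 7.735 = 2.765 mg/L.

DO ≈ 2.77 mg/L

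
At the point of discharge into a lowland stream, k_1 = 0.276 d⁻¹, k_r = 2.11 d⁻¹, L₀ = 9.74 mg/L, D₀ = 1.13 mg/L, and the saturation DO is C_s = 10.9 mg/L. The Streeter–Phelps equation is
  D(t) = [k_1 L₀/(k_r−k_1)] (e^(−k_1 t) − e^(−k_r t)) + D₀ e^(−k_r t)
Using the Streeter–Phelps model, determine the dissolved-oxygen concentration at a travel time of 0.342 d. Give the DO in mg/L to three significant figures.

k_1 L₀/(k_r−k_1) = 0.276×9.74/(2.11−0.276) = 2.688/1.834 = 1.466 mg/L.
e^(−k_1 t) = e^(−0.276×0.3420) = 0.9099; e^(−k_r t) = e^(−2.11×0.3420) = 0.4860.
D = 1.466 × (0.9099 − 0.4860) + 1.13 × 0.4860 = 0.6214 + 0.5491 = 1.171 mg/L.
DO = C_s − D = 10.9 − 1.171 = 9.729 mg/L.

DO ≈ 9.73 mg/L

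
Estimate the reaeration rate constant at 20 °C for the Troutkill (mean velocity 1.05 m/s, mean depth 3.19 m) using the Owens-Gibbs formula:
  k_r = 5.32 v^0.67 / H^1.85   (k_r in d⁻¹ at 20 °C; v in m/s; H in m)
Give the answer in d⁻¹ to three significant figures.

k_r = 5.32 × 1.05^0.67 / 3.19^1.85 = 5.32 × 1.033 / 8.551 = 0.6428 d⁻¹.

k_r ≈ 0.643 d⁻¹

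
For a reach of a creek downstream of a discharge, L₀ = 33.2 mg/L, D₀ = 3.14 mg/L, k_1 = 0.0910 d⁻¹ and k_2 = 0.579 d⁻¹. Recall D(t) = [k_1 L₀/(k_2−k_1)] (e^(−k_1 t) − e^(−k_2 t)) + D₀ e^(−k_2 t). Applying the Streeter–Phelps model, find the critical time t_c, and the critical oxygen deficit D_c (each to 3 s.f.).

t_c ≈ 2.34 d; D_c ≈ 4.22 mg/L

With k_2/k_1 = 6.363 and 1 − D₀(k_2−k_1)/(k_1 L₀) = 0.4928,
t_c = ln(6.363 × 0.4928) / (0.579 − 0.0910) = ln(3.136) / 0.4880 = 1.143/0.4880 = 2.342 d.
L(t_c) = L₀ e^(−k_1 t_c) = 33.2 × 0.8081 = 26.83 mg/L, and at the critical point k_2 D_c = k_1 L, so D_c = (0.0910/0.579) × 26.83 = 4.216 mg/L.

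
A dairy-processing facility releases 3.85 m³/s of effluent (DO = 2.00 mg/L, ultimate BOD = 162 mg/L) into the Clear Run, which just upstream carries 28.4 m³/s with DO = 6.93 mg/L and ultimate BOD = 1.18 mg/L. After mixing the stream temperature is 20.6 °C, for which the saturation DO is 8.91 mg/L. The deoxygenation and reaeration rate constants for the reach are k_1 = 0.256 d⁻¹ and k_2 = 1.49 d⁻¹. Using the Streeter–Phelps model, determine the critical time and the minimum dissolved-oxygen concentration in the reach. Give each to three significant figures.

Mixed DO = (28.4×6.93 + 3.85×2.00)/(28.4+3.85) = 204.5/32.25 = 6.341 mg/L.
Mixed L₀ = (28.4×1.18 + 3.85×162)/(32.25) = 657.2/32.25 = 20.38 mg/L.
Initial deficit D₀ = C_s − DO₀ = 8.91 − 6.341 = 2.569 mg/L.
t_c = (1/1.234) ln[(1.49/0.256)(1 − 2.569×1.234/(0.256×20.38))] = 0.8104 × ln(2.284) = 0.6694 d.
D_c = (0.256/1.49) × 20.38 × e^(−0.256×0.6694) = 0.1718 × 20.38 × 0.8425 = 2.950 mg/L.
Minimum DO = 8.91 − 2.950 = 5.960 mg/L.

t_c ≈ 0.669 d; minimum DO ≈ 5.96 mg/L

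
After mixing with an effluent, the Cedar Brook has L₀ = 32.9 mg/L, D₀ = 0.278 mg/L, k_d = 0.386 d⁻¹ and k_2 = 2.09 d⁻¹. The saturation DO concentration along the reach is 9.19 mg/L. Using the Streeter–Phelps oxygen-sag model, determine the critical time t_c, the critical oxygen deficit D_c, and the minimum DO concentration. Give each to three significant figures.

With k_2/k_d = 5.415 and 1 − D₀(k_2−k_d)/(k_d L₀) = 0.9627,
t_c = ln(5.415 × 0.9627) / (2.09 − 0.386) = ln(5.213) / 1.704 = 1.651/1.704 = 0.9689 d.
L(t_c) = L₀ e^(−k_d t_c) = 32.9 × 0.6880 = 22.63 mg/L, and at the critical point k_2 D_c = k_d L, so D_c = (0.386/2.09) × 22.63 = 4.180 mg/L.
Minimum DO = C_s − D_c = 9.19 − 4.180 = 5.010 mg/L.

t_c ≈ 0.969 d; D_c ≈ 4.18 mg/L; min DO ≈ 5.01 mg/L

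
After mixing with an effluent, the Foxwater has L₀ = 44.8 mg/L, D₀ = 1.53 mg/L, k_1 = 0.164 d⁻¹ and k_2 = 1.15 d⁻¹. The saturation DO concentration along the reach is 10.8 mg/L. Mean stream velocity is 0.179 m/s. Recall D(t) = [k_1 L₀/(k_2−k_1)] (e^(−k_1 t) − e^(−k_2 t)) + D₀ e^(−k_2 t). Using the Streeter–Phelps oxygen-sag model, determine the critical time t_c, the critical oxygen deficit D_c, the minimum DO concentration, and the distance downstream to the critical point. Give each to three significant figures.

t_c ≈ 1.74 d; D_c ≈ 4.80 mg/L; min DO ≈ 6.00 mg/L; x_c ≈ 26.9 km

At the critical point dD/dt = 0, so k_1 L₀ e^(−k_1 t) = k_2 D. Substituting D(t) from the Streeter–Phelps equation and solving for t gives
t_c = ln[(k_2/k_1)(1 − D₀(k_2−k_1)/(k_1 L₀))] / (k_2−k_1).
Here k_2−k_1 = 0.9860 d⁻¹ and 1 − D₀(k_2−k_1)/(k_1 L₀) = 1 − 1.53×0.9860/(0.164×44.8) = 0.7947, so
t_c = ln(7.012 × 0.7947) / 0.9860 = 1.718 / 0.9860 = 1.742 d.
D_c = (k_1/k_2) L₀ e^(−k_1 t_c) = (0.164/1.15) × 44.8 × e^(−0.164×1.742) = 0.1426 × 44.8 × 0.7515 = 4.801 mg/L.
Minimum DO = C_s − D_c = 10.8 − 4.801 = 5.999 mg/L.
x_c = v t_c = 0.179 m/s × 1.742 d × 86400 s/d = 26940 m ≈ 26.9 km.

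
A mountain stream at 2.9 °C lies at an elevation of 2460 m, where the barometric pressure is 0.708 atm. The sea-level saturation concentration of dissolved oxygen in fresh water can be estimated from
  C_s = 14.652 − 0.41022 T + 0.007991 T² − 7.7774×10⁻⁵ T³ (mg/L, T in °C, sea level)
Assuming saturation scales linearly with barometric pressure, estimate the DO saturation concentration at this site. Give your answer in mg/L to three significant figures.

At sea level: C_s = 14.652 − 0.41022×2.9 + 0.007991×2.9² − 7.7774×10⁻⁵×2.9³ = 13.53 mg/L.
Pressure correction: C_s' = 13.53 × 0.708 = 9.578 mg/L.

C_s ≈ 9.58 mg/L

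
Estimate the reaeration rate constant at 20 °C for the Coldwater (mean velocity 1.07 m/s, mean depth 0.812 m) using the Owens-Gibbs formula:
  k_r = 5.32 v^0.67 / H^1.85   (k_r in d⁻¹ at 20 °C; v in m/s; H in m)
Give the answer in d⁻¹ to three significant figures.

k_r = 5.32 × 1.07^0.67 / 0.812^1.85 = 5.32 × 1.046 / 0.6803 = 8.183 d⁻¹.

k_r ≈ 8.18 d⁻¹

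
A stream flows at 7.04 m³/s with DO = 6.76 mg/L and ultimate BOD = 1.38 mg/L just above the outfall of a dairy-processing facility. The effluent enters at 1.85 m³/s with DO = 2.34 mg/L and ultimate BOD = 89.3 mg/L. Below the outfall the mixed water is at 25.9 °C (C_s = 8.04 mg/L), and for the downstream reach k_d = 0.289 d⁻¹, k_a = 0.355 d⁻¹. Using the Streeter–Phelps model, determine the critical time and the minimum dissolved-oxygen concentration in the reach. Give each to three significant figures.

t_c ≈ 2.72 d; minimum DO ≈ 0.752 mg/L

Mixed DO = (7.04×6.76 + 1.85×2.34)/(7.04+1.85) = 51.92/8.890 = 5.840 mg/L.
Mixed L₀ = (7.04×1.38 + 1.85×89.3)/(8.890) = 174.9/8.890 = 19.68 mg/L.
Initial deficit D₀ = C_s − DO₀ = 8.04 − 5.840 = 2.200 mg/L.
t_c = (1/0.06600) ln[(0.355/0.289)(1 − 2.200×0.06600/(0.289×19.68))] = 15.15 × ln(1.197) = 2.725 d.
D_c = (0.289/0.355) × 19.68 × e^(−0.289×2.725) = 0.8141 × 19.68 × 0.4550 = 7.288 mg/L.
Minimum DO = 8.04 − 7.288 = 0.7516 mg/L.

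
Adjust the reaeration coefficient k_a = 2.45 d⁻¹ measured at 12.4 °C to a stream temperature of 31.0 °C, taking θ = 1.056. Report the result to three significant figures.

k_a(T₂) = k_a(T₁) · θ^(T₂−T₁) = 2.45 × 1.056^(31.0−12.4)
= 2.45 × 1.056^18.6 = 2.45 × 2.755 = 6.750 d⁻¹.

k_a ≈ 6.75 d⁻¹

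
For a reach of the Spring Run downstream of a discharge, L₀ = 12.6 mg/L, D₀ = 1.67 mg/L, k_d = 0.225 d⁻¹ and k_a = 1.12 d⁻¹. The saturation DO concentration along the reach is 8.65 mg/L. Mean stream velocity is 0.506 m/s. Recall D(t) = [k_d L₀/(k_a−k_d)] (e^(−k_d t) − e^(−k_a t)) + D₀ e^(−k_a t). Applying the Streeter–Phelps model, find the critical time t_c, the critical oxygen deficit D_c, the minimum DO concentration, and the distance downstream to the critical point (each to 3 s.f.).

At the critical point dD/dt = 0, so k_d L₀ e^(−k_d t) = k_a D. Substituting D(t) from the Streeter–Phelps equation and solving for t gives
t_c = ln[(k_a/k_d)(1 − D₀(k_a−k_d)/(k_d L₀))] / (k_a−k_d).
Here k_a−k_d = 0.8950 d⁻¹ and 1 − D₀(k_a−k_d)/(k_d L₀) = 1 − 1.67×0.8950/(0.225×12.6) = 0.4728, so
t_c = ln(4.978 × 0.4728) / 0.8950 = 0.8559 / 0.8950 = 0.9563 d.
D_c = (k_d/k_a) L₀ e^(−k_d t_c) = (0.225/1.12) × 12.6 × e^(−0.225×0.9563) = 0.2009 × 12.6 × 0.8064 = 2.041 mg/L.
Minimum DO = C_s − D_c = 8.65 − 2.041 = 6.609 mg/L.
x_c = v t_c = 0.506 m/s × 0.9563 d × 86400 s/d = 41810 m ≈ 41.8 km.

t_c ≈ 0.956 d; D_c ≈ 2.04 mg/L; min DO ≈ 6.61 mg/L; x_c ≈ 41.8 km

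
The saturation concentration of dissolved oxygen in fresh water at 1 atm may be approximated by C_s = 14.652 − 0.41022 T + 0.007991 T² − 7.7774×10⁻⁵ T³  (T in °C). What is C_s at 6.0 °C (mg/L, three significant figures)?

C_s ≈ 12.5 mg/L

C_s = 14.652 − 0.41022×6.0 + 0.007991×6.0² − 7.7774×10⁻⁵×6.0³ = 12.46 mg/L.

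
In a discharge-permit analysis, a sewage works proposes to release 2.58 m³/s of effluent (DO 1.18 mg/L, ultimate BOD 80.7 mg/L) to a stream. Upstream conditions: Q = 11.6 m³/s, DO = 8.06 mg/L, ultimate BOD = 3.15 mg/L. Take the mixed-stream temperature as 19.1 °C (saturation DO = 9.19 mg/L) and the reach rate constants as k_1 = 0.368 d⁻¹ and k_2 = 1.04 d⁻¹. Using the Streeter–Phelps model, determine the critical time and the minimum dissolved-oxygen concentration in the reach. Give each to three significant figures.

Mixed DO = (11.6×8.06 + 2.58×1.18)/(11.6+2.58) = 96.54/14.18 = 6.808 mg/L.
Mixed L₀ = (11.6×3.15 + 2.58×80.7)/(14.18) = 244.7/14.18 = 17.26 mg/L.
Initial deficit D₀ = C_s − DO₀ = 9.19 − 6.808 = 2.382 mg/L.
t_c = (1/0.6720) ln[(1.04/0.368)(1 − 2.382×0.6720/(0.368×17.26))] = 1.488 × ln(2.114) = 1.114 d.
D_c = (0.368/1.04) × 17.26 × e^(−0.368×1.114) = 0.3538 × 17.26 × 0.6637 = 4.053 mg/L.
Minimum DO = 9.19 − 4.053 = 5.137 mg/L.

t_c ≈ 1.11 d; minimum DO ≈ 5.14 mg/L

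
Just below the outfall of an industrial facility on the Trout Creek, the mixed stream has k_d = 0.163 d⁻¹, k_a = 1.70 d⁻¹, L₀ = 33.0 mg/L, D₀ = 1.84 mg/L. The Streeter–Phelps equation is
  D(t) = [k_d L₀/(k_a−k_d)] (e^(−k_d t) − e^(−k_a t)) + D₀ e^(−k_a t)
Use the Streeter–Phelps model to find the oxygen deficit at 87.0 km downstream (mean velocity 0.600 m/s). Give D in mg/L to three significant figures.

Travel time t = x/v = 87.0 km / (0.600 m/s) = 87000 m / 0.600 m/s = 145000 s = 1.678 d.
k_d L₀/(k_a−k_d) = 0.163×33.0/(1.70−0.163) = 5.379/1.537 = 3.500 mg/L.
e^(−k_d t) = e^(−0.163×1.678) = 0.7607; e^(−k_a t) = e^(−1.70×1.678) = 0.05767.
D = 3.500 × (0.7607 − 0.05767) + 1.84 × 0.05767 = 2.460 + 0.1061 = 2.566 mg/L.

D ≈ 2.57 mg/L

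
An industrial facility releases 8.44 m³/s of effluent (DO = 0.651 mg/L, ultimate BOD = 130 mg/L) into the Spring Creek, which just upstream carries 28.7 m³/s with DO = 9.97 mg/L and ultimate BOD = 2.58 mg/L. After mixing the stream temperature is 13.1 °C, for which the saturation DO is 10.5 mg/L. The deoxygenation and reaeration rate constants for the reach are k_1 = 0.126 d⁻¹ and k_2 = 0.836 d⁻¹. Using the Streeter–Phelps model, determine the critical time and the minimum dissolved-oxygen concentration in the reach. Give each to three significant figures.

t_c ≈ 1.76 d; minimum DO ≈ 6.69 mg/L

Mixed DO = (28.7×9.97 + 8.44×0.651)/(28.7+8.44) = 291.6/37.14 = 7.852 mg/L.
Mixed L₀ = (28.7×2.58 + 8.44×130)/(37.14) = 1171/37.14 = 31.54 mg/L.
Initial deficit D₀ = C_s − DO₀ = 10.5 − 7.852 = 2.648 mg/L.
t_c = (1/0.7100) ln[(0.836/0.126)(1 − 2.648×0.7100/(0.126×31.54))] = 1.408 × ln(3.496) = 1.763 d.
D_c = (0.126/0.836) × 31.54 × e^(−0.126×1.763) = 0.1507 × 31.54 × 0.8008 = 3.806 mg/L.
Minimum DO = 10.5 − 3.806 = 6.694 mg/L.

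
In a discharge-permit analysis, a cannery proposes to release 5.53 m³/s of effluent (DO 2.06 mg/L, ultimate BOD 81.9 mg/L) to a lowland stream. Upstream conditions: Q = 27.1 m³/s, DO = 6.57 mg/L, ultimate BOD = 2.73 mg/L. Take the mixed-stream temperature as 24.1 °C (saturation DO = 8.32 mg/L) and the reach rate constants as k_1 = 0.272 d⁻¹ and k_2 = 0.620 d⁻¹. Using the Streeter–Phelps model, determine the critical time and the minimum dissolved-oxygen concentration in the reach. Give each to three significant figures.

Mixed DO = (27.1×6.57 + 5.53×2.06)/(27.1+5.53) = 189.4/32.63 = 5.806 mg/L.
Mixed L₀ = (27.1×2.73 + 5.53×81.9)/(32.63) = 526.9/32.63 = 16.15 mg/L.
Initial deficit D₀ = C_s − DO₀ = 8.32 − 5.806 = 2.514 mg/L.
t_c = (1/0.3480) ln[(0.620/0.272)(1 − 2.514×0.3480/(0.272×16.15))] = 2.874 × ln(1.825) = 1.729 d.
D_c = (0.272/0.620) × 16.15 × e^(−0.272×1.729) = 0.4387 × 16.15 × 0.6248 = 4.426 mg/L.
Minimum DO = 8.32 − 4.426 = 3.894 mg/L.

t_c ≈ 1.73 d; minimum DO ≈ 3.89 mg/L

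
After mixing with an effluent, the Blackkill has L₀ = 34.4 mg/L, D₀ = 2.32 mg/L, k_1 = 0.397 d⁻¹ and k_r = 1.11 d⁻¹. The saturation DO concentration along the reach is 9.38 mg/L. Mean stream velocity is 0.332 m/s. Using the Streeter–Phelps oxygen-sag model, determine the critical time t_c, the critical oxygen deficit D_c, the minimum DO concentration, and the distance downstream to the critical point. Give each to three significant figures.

t_c ≈ 1.26 d; D_c ≈ 7.46 mg/L; min DO ≈ 1.92 mg/L; x_c ≈ 36.2 km

t_c = [1/(k_r−k_1)] ln[(k_r/k_1)(1 − D₀(k_r−k_1)/(k_1 L₀))]
= [1/(1.11−0.397)] ln[(1.11/0.397)(1 − 2.32×0.7130/(0.397×34.4))]
= (1/0.7130) ln[2.796 × 0.8789] = 1.403 × ln(2.457) = 1.403 × 0.8991 = 1.261 d.
L(t_c) = L₀ e^(−k_1 t_c) = 34.4 × 0.6062 = 20.85 mg/L, and at the critical point k_r D_c = k_1 L, so D_c = (0.397/1.11) × 20.85 = 7.458 mg/L.
Minimum DO = C_s − D_c = 9.38 − 7.458 = 1.922 mg/L.
x_c = v t_c = 0.332 m/s × 1.261 d × 86400 s/d = 36170 m ≈ 36.2 km.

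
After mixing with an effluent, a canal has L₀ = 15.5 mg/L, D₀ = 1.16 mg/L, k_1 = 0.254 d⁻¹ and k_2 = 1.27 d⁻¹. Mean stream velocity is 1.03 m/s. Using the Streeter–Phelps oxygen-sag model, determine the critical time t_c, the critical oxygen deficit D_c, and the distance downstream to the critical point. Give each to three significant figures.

t_c = [1/(k_2−k_1)] ln[(k_2/k_1)(1 − D₀(k_2−k_1)/(k_1 L₀))]
= [1/(1.27−0.254)] ln[(1.27/0.254)(1 − 1.16×1.016/(0.254×15.5))]
= (1/1.016) ln[5.000 × 0.7006] = 0.9843 × ln(3.503) = 0.9843 × 1.254 = 1.234 d.
L(t_c) = L₀ e^(−k_1 t_c) = 15.5 × 0.7309 = 11.33 mg/L, and at the critical point k_2 D_c = k_1 L, so D_c = (0.254/1.27) × 11.33 = 2.266 mg/L.
x_c = v t_c = 1.03 m/s × 1.234 d × 86400 s/d = 109800 m ≈ 110 km.

t_c ≈ 1.23 d; D_c ≈ 2.27 mg/L; x_c ≈ 110 km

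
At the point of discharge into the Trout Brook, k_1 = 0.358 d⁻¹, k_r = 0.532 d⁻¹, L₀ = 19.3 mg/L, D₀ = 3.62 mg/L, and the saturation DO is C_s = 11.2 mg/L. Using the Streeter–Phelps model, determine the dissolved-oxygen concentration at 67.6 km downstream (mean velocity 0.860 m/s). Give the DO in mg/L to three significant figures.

Travel time t = x/v = 67.6 km / (0.860 m/s) = 67600 m / 0.860 m/s = 78600 s = 0.9098 d.
k_1 L₀/(k_r−k_1) = 0.358×19.3/(0.532−0.358) = 6.909/0.1740 = 39.71 mg/L.
e^(−k_1 t) = e^(−0.358×0.9098) = 0.7220; e^(−k_r t) = e^(−0.532×0.9098) = 0.6163.
D = 39.71 × (0.7220 − 0.6163) + 3.62 × 0.6163 = 4.198 + 2.231 = 6.429 mg/L.
DO = C_s − D = 11.2 − 6.429 = 4.771 mg/L.

DO ≈ 4.77 mg/L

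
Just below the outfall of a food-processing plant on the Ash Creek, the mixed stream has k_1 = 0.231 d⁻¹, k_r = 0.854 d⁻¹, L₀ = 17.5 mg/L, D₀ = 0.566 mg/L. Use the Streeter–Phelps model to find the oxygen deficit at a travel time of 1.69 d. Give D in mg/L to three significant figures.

D ≈ 2.99 mg/L

k_1 L₀/(k_r−k_1) = 0.231×17.5/(0.854−0.231) = 4.043/0.6230 = 6.489 mg/L.
e^(−k_1 t) = e^(−0.231×1.690) = 0.6768; e^(−k_r t) = e^(−0.854×1.690) = 0.2362.
D = 6.489 × (0.6768 − 0.2362) + 0.566 × 0.2362 = 2.859 + 0.1337 = 2.993 mg/L.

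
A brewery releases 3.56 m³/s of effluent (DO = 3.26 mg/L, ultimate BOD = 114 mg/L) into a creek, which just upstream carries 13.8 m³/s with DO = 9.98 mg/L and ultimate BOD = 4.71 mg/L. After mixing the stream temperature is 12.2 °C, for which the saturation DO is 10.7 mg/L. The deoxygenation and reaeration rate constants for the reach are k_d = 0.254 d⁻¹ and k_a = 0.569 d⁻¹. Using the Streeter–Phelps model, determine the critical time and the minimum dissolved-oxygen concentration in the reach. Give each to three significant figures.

t_c ≈ 2.24 d; minimum DO ≈ 3.85 mg/L

Mixed DO = (13.8×9.98 + 3.56×3.26)/(13.8+3.56) = 149.3/17.36 = 8.602 mg/L.
Mixed L₀ = (13.8×4.71 + 3.56×114)/(17.36) = 470.8/17.36 = 27.12 mg/L.
Initial deficit D₀ = C_s − DO₀ = 10.7 − 8.602 = 2.098 mg/L.
t_c = (1/0.3150) ln[(0.569/0.254)(1 − 2.098×0.3150/(0.254×27.12))] = 3.175 × ln(2.025) = 2.240 d.
D_c = (0.254/0.569) × 27.12 × e^(−0.254×2.240) = 0.4464 × 27.12 × 0.5661 = 6.854 mg/L.
Minimum DO = 10.7 − 6.854 = 3.846 mg/L.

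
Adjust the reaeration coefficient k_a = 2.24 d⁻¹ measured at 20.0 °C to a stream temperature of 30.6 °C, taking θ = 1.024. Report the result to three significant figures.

k_a ≈ 2.88 d⁻¹

k_a(T₂) = k_a(T₁) · θ^(T₂−T₁) = 2.24 × 1.024^(30.6−20.0)
= 2.24 × 1.024^10.6 = 2.24 × 1.286 = 2.880 d⁻¹.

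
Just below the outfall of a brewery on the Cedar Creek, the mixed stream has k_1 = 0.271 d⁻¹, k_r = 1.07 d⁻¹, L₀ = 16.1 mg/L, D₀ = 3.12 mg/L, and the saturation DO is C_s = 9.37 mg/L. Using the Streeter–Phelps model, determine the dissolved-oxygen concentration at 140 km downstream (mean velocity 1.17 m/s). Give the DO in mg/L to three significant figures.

DO ≈ 6.15 mg/L

Travel time t = x/v = 140 km / (1.17 m/s) = 140000 m / 1.17 m/s = 119700 s = 1.385 d.
k_1 L₀/(k_r−k_1) = 0.271×16.1/(1.07−0.271) = 4.363/0.7990 = 5.461 mg/L.
e^(−k_1 t) = e^(−0.271×1.385) = 0.6871; e^(−k_r t) = e^(−1.07×1.385) = 0.2272.
D = 5.461 × (0.6871 − 0.2272) + 3.12 × 0.2272 = 2.511 + 0.7089 = 3.220 mg/L.
DO = C_s − D = 9.37 − 3.220 = 6.150 mg/L.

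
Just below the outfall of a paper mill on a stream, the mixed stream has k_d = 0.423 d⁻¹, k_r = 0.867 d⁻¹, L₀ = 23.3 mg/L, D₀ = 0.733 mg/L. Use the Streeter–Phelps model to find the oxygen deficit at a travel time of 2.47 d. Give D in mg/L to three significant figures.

D ≈ 5.29 mg/L

k_d L₀/(k_r−k_d) = 0.423×23.3/(0.867−0.423) = 9.856/0.4440 = 22.20 mg/L.
e^(−k_d t) = e^(−0.423×2.470) = 0.3518; e^(−k_r t) = e^(−0.867×2.470) = 0.1175.
D = 22.20 × (0.3518 − 0.1175) + 0.733 × 0.1175 = 5.201 + 0.08611 = 5.287 mg/L.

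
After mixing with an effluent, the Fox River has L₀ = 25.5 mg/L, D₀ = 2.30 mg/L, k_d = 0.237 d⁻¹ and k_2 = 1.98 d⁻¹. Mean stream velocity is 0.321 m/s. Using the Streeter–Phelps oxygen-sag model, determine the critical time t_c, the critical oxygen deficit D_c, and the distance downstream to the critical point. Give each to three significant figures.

With k_2/k_d = 8.354 and 1 − D₀(k_2−k_d)/(k_d L₀) = 0.3367,
t_c = ln(8.354 × 0.3367) / (1.98 − 0.237) = ln(2.813) / 1.743 = 1.034/1.743 = 0.5933 d.
D_c = (k_d/k_2) L₀ e^(−k_d t_c) = (0.237/1.98) × 25.5 × e^(−0.237×0.5933) = 0.1197 × 25.5 × 0.8688 = 2.652 mg/L.
x_c = v t_c = 0.321 m/s × 0.5933 d × 86400 s/d = 16450 m ≈ 16.5 km.

t_c ≈ 0.593 d; D_c ≈ 2.65 mg/L; x_c ≈ 16.5 km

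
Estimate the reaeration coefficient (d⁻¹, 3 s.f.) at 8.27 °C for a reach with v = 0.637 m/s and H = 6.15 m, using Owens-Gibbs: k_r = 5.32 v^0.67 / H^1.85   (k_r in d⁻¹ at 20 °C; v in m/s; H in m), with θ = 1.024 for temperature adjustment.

k_r(20) = 5.32 × 0.637^0.67 / 6.15^1.85 = 5.32 × 0.7392 / 28.80 = 0.1365 d⁻¹.
k_r(8.27) = 0.1365 × 1.024^(8.27−20) = 0.1365 × 0.7571 = 0.1034 d⁻¹.

k_r ≈ 0.103 d⁻¹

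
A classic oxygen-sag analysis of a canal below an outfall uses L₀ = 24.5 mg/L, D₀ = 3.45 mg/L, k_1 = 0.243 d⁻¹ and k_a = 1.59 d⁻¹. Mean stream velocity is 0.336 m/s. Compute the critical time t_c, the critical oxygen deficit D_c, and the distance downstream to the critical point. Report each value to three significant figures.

t_c = [1/(k_a−k_1)] ln[(k_a/k_1)(1 − D₀(k_a−k_1)/(k_1 L₀))]
= [1/(1.59−0.243)] ln[(1.59/0.243)(1 − 3.45×1.347/(0.243×24.5))]
= (1/1.347) ln[6.543 × 0.2194] = 0.7424 × ln(1.436) = 0.7424 × 0.3617 = 0.2685 d.
D_c = (k_1/k_a) L₀ e^(−k_1 t_c) = (0.243/1.59) × 24.5 × e^(−0.243×0.2685) = 0.1528 × 24.5 × 0.9368 = 3.508 mg/L.
x_c = v t_c = 0.336 m/s × 0.2685 d × 86400 s/d = 7795 m ≈ 7.80 km.

t_c ≈ 0.269 d; D_c ≈ 3.51 mg/L; x_c ≈ 7.80 km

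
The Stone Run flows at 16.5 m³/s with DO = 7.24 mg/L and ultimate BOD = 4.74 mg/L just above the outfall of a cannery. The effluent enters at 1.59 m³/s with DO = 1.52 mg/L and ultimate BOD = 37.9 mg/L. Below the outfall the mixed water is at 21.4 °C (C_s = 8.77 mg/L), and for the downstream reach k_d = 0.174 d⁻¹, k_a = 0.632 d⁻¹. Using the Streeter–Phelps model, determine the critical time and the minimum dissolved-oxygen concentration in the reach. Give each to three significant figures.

t_c ≈ 0.195 d; minimum DO ≈ 6.73 mg/L

Mixed DO = (16.5×7.24 + 1.59×1.52)/(16.5+1.59) = 121.9/18.09 = 6.737 mg/L.
Mixed L₀ = (16.5×4.74 + 1.59×37.9)/(18.09) = 138.5/18.09 = 7.655 mg/L.
Initial deficit D₀ = C_s − DO₀ = 8.77 − 6.737 = 2.033 mg/L.
t_c = (1/0.4580) ln[(0.632/0.174)(1 − 2.033×0.4580/(0.174×7.655))] = 2.183 × ln(1.093) = 0.1947 d.
D_c = (0.174/0.632) × 7.655 × e^(−0.174×0.1947) = 0.2753 × 7.655 × 0.9667 = 2.037 mg/L.
Minimum DO = 8.77 − 2.037 = 6.733 mg/L.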